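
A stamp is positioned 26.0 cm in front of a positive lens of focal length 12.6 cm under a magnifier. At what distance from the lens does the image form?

24.4 cm

Lens equation: 1/v = 1/f − 1/u = 1/(12.60) − 1/(26.0) = 0.07937 − 0.03846 = 0.04090, so v = 24.4 cm.
The image is real, inverted and reduced, on the far side of the lens.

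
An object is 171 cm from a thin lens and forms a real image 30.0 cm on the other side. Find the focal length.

f = 25.5 cm (converging)

Real image ⇒ d_i = +30.0 cm.
1/f = 1/d_o + 1/d_i = 1/(171) + 1/(30.0) = 0.03918, so f = 25.5 cm.
Since f is positive, the thin lens is converging.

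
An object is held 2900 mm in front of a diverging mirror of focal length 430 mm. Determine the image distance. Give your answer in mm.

374 mm

For a diverging mirror, f = -430 mm.
Mirror equation: 1/s_i = 1/f − 1/s_o = 1/(-430.0) − 1/(2900) = -0.002326 − 0.0003448 = -0.002670, so s_i = -374 mm.
The image is virtual, upright and reduced, behind the mirror.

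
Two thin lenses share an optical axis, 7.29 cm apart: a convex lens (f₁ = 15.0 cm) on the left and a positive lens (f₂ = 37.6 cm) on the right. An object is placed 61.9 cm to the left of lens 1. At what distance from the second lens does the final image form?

9.39 cm

Lens 1: 1/d_i1 = 1/f₁ − 1/d_o1 = 1/(15.0) − 1/(61.9) = 0.05051, so d_i1 = 19.80 cm.
The intermediate image is 19.80 cm to the right of lens 1, which lies 12.51 cm to the right of lens 2 — a virtual object — so d_o2 = −12.51 cm.
Lens 2: 1/d_i2 = 1/f₂ − 1/d_o2 = 1/(37.6) − 1/(-12.51) = 0.1065, so d_i2 = 9.39 cm.
The final image is real, 9.39 cm to the right of lens 2 (overall magnification ≈ -0.24).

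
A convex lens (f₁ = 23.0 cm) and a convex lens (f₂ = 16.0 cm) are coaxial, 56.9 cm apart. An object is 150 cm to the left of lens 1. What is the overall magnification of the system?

Lens 1: 1/d_i1 = 1/(23.0) − 1/(150) = 0.03681, so d_i1 = 27.17 cm; m₁ = −d_i1/d_o1 = -0.1811.
d_o2 = 56.9 − (27.17) = 29.73 cm.
Lens 2: 1/d_i2 = 1/(16.0) − 1/(29.73) = 0.02886, so d_i2 = 34.65 cm; m₂ = −d_i2/d_o2 = -1.165.
m = m₁·m₂ = (-0.1811)(-1.165) = +0.211.

m = +0.211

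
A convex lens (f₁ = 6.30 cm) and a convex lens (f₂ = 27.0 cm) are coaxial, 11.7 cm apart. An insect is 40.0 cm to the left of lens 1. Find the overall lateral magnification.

m = -0.222

Lens 1: 1/d_i1 = 1/(6.30) − 1/(40.0) = 0.1337, so d_i1 = 7.478 cm; m₁ = −d_i1/d_o1 = -0.1870.
d_o2 = 11.7 − (7.478) = 4.222 cm.
Lens 2: 1/d_i2 = 1/(27.0) − 1/(4.222) = -0.1998, so d_i2 = -5.005 cm; m₂ = −d_i2/d_o2 = +1.185.
m = m₁·m₂ = (-0.1870)(+1.185) = -0.222.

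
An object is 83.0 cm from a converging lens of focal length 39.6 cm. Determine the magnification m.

1/d_i = 1/f − 1/d_o = 1/(39.60) − 1/(83.0) = 0.01320, so d_i = 75.73 cm.
m = −d_i/d_o = −(75.73)/(83.0) = -0.912.
The image is real, inverted and reduced, on the far side of the lens.

m = -0.912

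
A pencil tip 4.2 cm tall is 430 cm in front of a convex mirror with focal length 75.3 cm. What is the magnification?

For a convex mirror, f = -75.3 cm.
1/d_i = 1/f − 1/d_o = 1/(-75.30) − 1/(430) = -0.01561, so d_i = -64.08 cm.
m = −d_i/d_o = −(-64.08)/(430) = +0.149.
The image is virtual, upright and reduced, behind the mirror.

m = +0.149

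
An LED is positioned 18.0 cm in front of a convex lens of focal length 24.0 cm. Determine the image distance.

72.0 cm

Lens equation: 1/d_i = 1/f − 1/d_o = 1/(24.00) − 1/(18.0) = 0.04167 − 0.05556 = -0.01389, so d_i = -72.0 cm.
The image is virtual, upright and enlarged, on the same side as the object.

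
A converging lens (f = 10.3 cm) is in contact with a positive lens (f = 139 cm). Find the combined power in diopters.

P = +10.4 D

P₁ = 1/f₁ = 1/(0.103 m) = +9.709 D; P₂ = 1/f₂ = 1/(1.39 m) = +0.7194 D.
For thin lenses in contact, P = P₁ + P₂ = (+9.709) + (+0.7194) = +10.4 D.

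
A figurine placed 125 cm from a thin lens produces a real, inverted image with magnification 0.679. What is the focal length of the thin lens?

m = −d_i/d_o ⇒ d_i = −m·d_o = −(-0.679)·(125) = 84.88 cm.
1/f = 1/d_o + 1/d_i = 1/(125) + 1/(84.88) = 0.01978, so f = 50.6 cm.
Since f is positive, the thin lens is converging.

f = 50.6 cm (converging)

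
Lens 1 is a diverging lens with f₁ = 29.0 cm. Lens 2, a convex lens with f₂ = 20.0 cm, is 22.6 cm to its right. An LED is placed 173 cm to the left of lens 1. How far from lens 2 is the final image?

Lens 1 is diverging, so f₁ = −29.0 cm.
Lens 1: 1/d_i1 = 1/f₁ − 1/d_o1 = 1/(-29.0) − 1/(173) = -0.04026, so d_i1 = -24.84 cm.
The intermediate image is 24.84 cm to the left of lens 1 (virtual), which is 22.6 − (-24.84) = 47.44 cm to the left of lens 2, so d_o2 = +47.44 cm.
Lens 2: 1/d_i2 = 1/f₂ − 1/d_o2 = 1/(20.0) − 1/(47.44) = 0.02892, so d_i2 = 34.6 cm.
The final image is real, 34.6 cm to the right of lens 2 (overall magnification ≈ -0.10).

34.6 cm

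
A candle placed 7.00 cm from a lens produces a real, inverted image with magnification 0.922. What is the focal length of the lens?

m = −d_i/d_o ⇒ d_i = −m·d_o = −(-0.922)·(7.00) = 6.454 cm.
1/f = 1/d_o + 1/d_i = 1/(7.00) + 1/(6.454) = 0.2978, so f = 3.36 cm.
Since f is positive, the lens is converging.

f = 3.36 cm (converging)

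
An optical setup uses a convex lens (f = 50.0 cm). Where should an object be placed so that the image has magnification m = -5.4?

59.3 cm

m = −d_i/d_o ⇒ d_i = −m·d_o.
1/f = 1/d_o + 1/d_i = 1/d_o − 1/(m·d_o) = (1 − 1/m)/d_o, so d_o = f(1 − 1/m) = (50.00)(1 − 1/(-5.4)) = 59.3 cm.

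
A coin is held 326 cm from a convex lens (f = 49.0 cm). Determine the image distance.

Lens equation: 1/s_i = 1/f − 1/s_o = 1/(49.00) − 1/(326) = 0.02041 − 0.003067 = 0.01734, so s_i = 57.7 cm.
The image is real, inverted and reduced, on the far side of the lens.

57.7 cm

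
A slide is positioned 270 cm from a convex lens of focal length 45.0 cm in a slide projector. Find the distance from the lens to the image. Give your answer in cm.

54.0 cm

Lens equation: 1/d_i = 1/f − 1/d_o = 1/(45.00) − 1/(270) = 0.02222 − 0.003704 = 0.01852, so d_i = 54.0 cm.
The image is real, inverted and reduced, on the far side of the lens.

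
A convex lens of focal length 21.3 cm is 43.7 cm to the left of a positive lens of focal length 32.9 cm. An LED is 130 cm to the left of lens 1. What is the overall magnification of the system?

Lens 1: 1/d_i1 = 1/(21.3) − 1/(130) = 0.03926, so d_i1 = 25.47 cm; m₁ = −d_i1/d_o1 = -0.1959.
d_o2 = 43.7 − (25.47) = 18.23 cm.
Lens 2: 1/d_i2 = 1/(32.9) − 1/(18.23) = -0.02446, so d_i2 = -40.88 cm; m₂ = −d_i2/d_o2 = +2.243.
m = m₁·m₂ = (-0.1959)(+2.243) = -0.439.

m = -0.439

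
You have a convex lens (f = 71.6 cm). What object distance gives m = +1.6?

m = −d_i/d_o ⇒ d_i = −m·d_o.
1/f = 1/d_o + 1/d_i = 1/d_o − 1/(m·d_o) = (1 − 1/m)/d_o, so d_o = f(1 − 1/m) = (71.60)(1 − 1/(+1.6)) = 26.8 cm.

26.8 cm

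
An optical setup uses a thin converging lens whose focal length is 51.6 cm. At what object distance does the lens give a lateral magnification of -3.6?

m = −d_i/d_o ⇒ d_i = −m·d_o.
1/f = 1/d_o + 1/d_i = 1/d_o − 1/(m·d_o) = (1 − 1/m)/d_o, so d_o = f(1 − 1/m) = (51.60)(1 − 1/(-3.6)) = 65.9 cm.

65.9 cm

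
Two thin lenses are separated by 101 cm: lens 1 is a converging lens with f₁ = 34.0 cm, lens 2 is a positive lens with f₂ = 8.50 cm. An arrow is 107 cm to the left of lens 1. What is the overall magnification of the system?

m = +0.0928

Lens 1: 1/d_i1 = 1/(34.0) − 1/(107) = 0.02007, so d_i1 = 49.84 cm; m₁ = −d_i1/d_o1 = -0.4658.
d_o2 = 101 − (49.84) = 51.16 cm.
Lens 2: 1/d_i2 = 1/(8.50) − 1/(51.16) = 0.09810, so d_i2 = 10.19 cm; m₂ = −d_i2/d_o2 = -0.1992.
m = m₁·m₂ = (-0.4658)(-0.1992) = +0.0928.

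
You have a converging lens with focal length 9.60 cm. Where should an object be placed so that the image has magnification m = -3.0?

m = −d_i/d_o ⇒ d_i = −m·d_o.
1/f = 1/d_o + 1/d_i = 1/d_o − 1/(m·d_o) = (1 − 1/m)/d_o, so d_o = f(1 − 1/m) = (9.600)(1 − 1/(-3.0)) = 12.8 cm.

12.8 cm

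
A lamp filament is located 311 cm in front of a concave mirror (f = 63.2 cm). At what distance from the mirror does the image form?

Mirror equation: 1/s_i = 1/f − 1/s_o = 1/(63.20) − 1/(311) = 0.01582 − 0.003215 = 0.01261, so s_i = 79.3 cm.
The image is real, inverted and reduced, in front of the mirror.

79.3 cm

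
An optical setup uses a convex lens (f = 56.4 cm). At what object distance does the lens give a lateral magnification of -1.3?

m = −d_i/d_o ⇒ d_i = −m·d_o.
1/f = 1/d_o + 1/d_i = 1/d_o − 1/(m·d_o) = (1 − 1/m)/d_o, so d_o = f(1 − 1/m) = (56.40)(1 − 1/(-1.3)) = 99.8 cm.

99.8 cm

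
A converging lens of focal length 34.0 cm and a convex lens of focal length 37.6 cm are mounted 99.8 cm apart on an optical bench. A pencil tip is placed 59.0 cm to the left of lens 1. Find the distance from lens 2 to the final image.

Lens 1: 1/d_i1 = 1/f₁ − 1/d_o1 = 1/(34.0) − 1/(59.0) = 0.01246, so d_i1 = 80.24 cm.
The intermediate image is 80.24 cm to the right of lens 1, which is 99.8 − (80.24) = 19.56 cm to the left of lens 2, so d_o2 = +19.56 cm.
Lens 2: 1/d_i2 = 1/f₂ − 1/d_o2 = 1/(37.6) − 1/(19.56) = -0.02453, so d_i2 = -40.8 cm.
The final image is virtual, 40.8 cm to the left of lens 2 (overall magnification ≈ -2.8).

40.8 cm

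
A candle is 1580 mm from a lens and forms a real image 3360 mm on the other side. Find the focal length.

Real image ⇒ d_i = +3360 mm.
1/f = 1/d_o + 1/d_i = 1/(1580) + 1/(3360) = 0.0009305, so f = 1070 mm.
Since f is positive, the lens is converging.

f = 1070 mm (converging)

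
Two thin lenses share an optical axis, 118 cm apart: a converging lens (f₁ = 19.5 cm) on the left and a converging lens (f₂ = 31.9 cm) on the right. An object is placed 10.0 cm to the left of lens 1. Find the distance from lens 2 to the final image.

Lens 1: 1/d_i1 = 1/f₁ − 1/d_o1 = 1/(19.5) − 1/(10.0) = -0.04872, so d_i1 = -20.53 cm.
The intermediate image is 20.53 cm to the left of lens 1 (virtual), which is 118 − (-20.53) = 138.5 cm to the left of lens 2, so d_o2 = +138.5 cm.
Lens 2: 1/d_i2 = 1/f₂ − 1/d_o2 = 1/(31.9) − 1/(138.5) = 0.02413, so d_i2 = 41.4 cm.
The final image is real, 41.4 cm to the right of lens 2 (overall magnification ≈ -0.61).

41.4 cm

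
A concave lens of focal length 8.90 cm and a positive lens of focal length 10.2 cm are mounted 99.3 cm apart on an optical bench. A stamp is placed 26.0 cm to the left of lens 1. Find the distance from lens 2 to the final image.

11.3 cm

Lens 1 is diverging, so f₁ = −8.90 cm.
Lens 1: 1/d_i1 = 1/f₁ − 1/d_o1 = 1/(-8.90) − 1/(26.0) = -0.1508, so d_i1 = -6.630 cm.
The intermediate image is 6.630 cm to the left of lens 1 (virtual), which is 99.3 − (-6.630) = 105.9 cm to the left of lens 2, so d_o2 = +105.9 cm.
Lens 2: 1/d_i2 = 1/f₂ − 1/d_o2 = 1/(10.2) − 1/(105.9) = 0.08860, so d_i2 = 11.3 cm.
The final image is real, 11.3 cm to the right of lens 2 (overall magnification ≈ -0.027).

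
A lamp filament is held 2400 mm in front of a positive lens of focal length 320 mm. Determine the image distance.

Lens equation: 1/v = 1/f − 1/u = 1/(320.0) − 1/(2400) = 0.003125 − 0.0004167 = 0.002708, so v = 369 mm.
The image is real, inverted and reduced, on the far side of the lens.

369 mm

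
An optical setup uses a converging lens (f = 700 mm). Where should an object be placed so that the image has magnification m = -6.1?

815 mm

m = −d_i/d_o ⇒ d_i = −m·d_o.
1/f = 1/d_o + 1/d_i = 1/d_o − 1/(m·d_o) = (1 − 1/m)/d_o, so d_o = f(1 − 1/m) = (700.0)(1 − 1/(-6.1)) = 815 mm.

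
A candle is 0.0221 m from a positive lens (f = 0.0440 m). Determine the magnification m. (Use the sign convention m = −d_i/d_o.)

m = +2.01

1/d_i = 1/f − 1/d_o = 1/(0.04400) − 1/(0.0221) = -22.52, so d_i = -0.04440 m.
m = −d_i/d_o = −(-0.04440)/(0.0221) = +2.01.
The image is virtual, upright and enlarged, on the same side as the object.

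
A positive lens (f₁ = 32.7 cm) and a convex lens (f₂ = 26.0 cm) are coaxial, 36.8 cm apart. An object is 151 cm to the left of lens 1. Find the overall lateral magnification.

Lens 1: 1/d_i1 = 1/(32.7) − 1/(151) = 0.02396, so d_i1 = 41.74 cm; m₁ = −d_i1/d_o1 = -0.2764.
d_o2 = 36.8 − (41.74) = -4.940 cm (virtual object).
Lens 2: 1/d_i2 = 1/(26.0) − 1/(-4.940) = 0.2409, so d_i2 = 4.151 cm; m₂ = −d_i2/d_o2 = +0.8403.
m = m₁·m₂ = (-0.2764)(+0.8403) = -0.232.

m = -0.232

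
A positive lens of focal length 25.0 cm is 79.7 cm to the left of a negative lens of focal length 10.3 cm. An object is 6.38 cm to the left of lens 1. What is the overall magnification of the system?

Lens 1: 1/d_i1 = 1/(25.0) − 1/(6.38) = -0.1167, so d_i1 = -8.566 cm; m₁ = −d_i1/d_o1 = +1.343.
d_o2 = 79.7 − (-8.566) = 88.27 cm.
f₂ = −10.3 cm (diverging).
Lens 2: 1/d_i2 = 1/(-10.3) − 1/(88.27) = -0.1084, so d_i2 = -9.224 cm; m₂ = −d_i2/d_o2 = +0.1045.
m = m₁·m₂ = (+1.343)(+0.1045) = +0.140.

m = +0.140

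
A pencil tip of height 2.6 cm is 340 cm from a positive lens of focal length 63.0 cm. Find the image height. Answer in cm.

1/d_i = 1/f − 1/d_o = 1/(63.00) − 1/(340) = 0.01293, so d_i = 77.33 cm.
m = −d_i/d_o = -0.2274.
|h_i| = |m|·h_o = 0.2274 × 2.6 = 0.591 cm. The image is real, inverted and reduced, on the far side of the lens.

0.591 cm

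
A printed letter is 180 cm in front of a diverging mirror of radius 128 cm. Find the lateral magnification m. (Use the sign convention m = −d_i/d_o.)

f = R/2 = 128/2 = 64.00 cm; for a diverging mirror, f = -64.00 cm.
1/d_i = 1/f − 1/d_o = 1/(-64.00) − 1/(180) = -0.02118, so d_i = -47.21 cm.
m = −d_i/d_o = −(-47.21)/(180) = +0.262.
The image is virtual, upright and reduced, behind the mirror.

m = +0.262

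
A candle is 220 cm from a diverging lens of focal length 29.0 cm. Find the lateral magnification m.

m = +0.116

For a diverging lens, f = -29.0 cm.
1/d_i = 1/f − 1/d_o = 1/(-29.00) − 1/(220) = -0.03903, so d_i = -25.62 cm.
m = −d_i/d_o = −(-25.62)/(220) = +0.116.
The image is virtual, upright and reduced, on the same side as the object.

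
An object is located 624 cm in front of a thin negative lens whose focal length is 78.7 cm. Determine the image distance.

69.9 cm

For a negative lens, f = -78.7 cm.
Thin-lens equation: 1/q = 1/f − 1/p = 1/(-78.70) − 1/(624) = -0.01271 − 0.001603 = -0.01431, so q = -69.9 cm.
The image is virtual, upright and reduced, on the same side as the object.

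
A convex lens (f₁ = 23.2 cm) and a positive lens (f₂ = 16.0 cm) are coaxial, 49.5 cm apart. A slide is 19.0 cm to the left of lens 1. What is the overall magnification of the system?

Lens 1: 1/d_i1 = 1/(23.2) − 1/(19.0) = -0.009528, so d_i1 = -105.0 cm; m₁ = −d_i1/d_o1 = +5.526.
d_o2 = 49.5 − (-105.0) = 154.5 cm.
Lens 2: 1/d_i2 = 1/(16.0) − 1/(154.5) = 0.05603, so d_i2 = 17.85 cm; m₂ = −d_i2/d_o2 = -0.1155.
m = m₁·m₂ = (+5.526)(-0.1155) = -0.638.

m = -0.638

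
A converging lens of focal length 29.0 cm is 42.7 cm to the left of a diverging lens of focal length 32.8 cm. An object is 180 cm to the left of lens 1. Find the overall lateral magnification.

m = -0.154

Lens 1: 1/d_i1 = 1/(29.0) − 1/(180) = 0.02893, so d_i1 = 34.57 cm; m₁ = −d_i1/d_o1 = -0.1921.
d_o2 = 42.7 − (34.57) = 8.130 cm.
f₂ = −32.8 cm (diverging).
Lens 2: 1/d_i2 = 1/(-32.8) − 1/(8.130) = -0.1535, so d_i2 = -6.515 cm; m₂ = −d_i2/d_o2 = +0.8014.
m = m₁·m₂ = (-0.1921)(+0.8014) = -0.154.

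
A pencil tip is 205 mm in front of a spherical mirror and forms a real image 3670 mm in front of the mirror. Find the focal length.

f = 194 mm (concave)

Real image ⇒ d_i = +3670 mm.
1/f = 1/d_o + 1/d_i = 1/(205) + 1/(3670) = 0.005151, so f = 194 mm.
Since f is positive, the spherical mirror is concave.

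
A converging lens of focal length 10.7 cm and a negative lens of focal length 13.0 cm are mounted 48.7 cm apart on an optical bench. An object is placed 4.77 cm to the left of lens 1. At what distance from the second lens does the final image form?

10.6 cm

Lens 1: 1/d_i1 = 1/f₁ − 1/d_o1 = 1/(10.7) − 1/(4.77) = -0.1162, so d_i1 = -8.607 cm.
The intermediate image is 8.607 cm to the left of lens 1 (virtual), which is 48.7 − (-8.607) = 57.31 cm to the left of lens 2, so d_o2 = +57.31 cm.
Lens 2 is diverging, so f₂ = −13.0 cm.
Lens 2: 1/d_i2 = 1/f₂ − 1/d_o2 = 1/(-13.0) − 1/(57.31) = -0.09437, so d_i2 = -10.6 cm.
The final image is virtual, 10.6 cm to the left of lens 2 (overall magnification ≈ 0.33).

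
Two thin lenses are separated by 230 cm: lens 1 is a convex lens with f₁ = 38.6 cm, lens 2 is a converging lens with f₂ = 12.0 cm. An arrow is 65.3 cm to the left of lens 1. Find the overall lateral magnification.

m = +0.140

Lens 1: 1/d_i1 = 1/(38.6) − 1/(65.3) = 0.01059, so d_i1 = 94.40 cm; m₁ = −d_i1/d_o1 = -1.446.
d_o2 = 230 − (94.40) = 135.6 cm.
Lens 2: 1/d_i2 = 1/(12.0) − 1/(135.6) = 0.07596, so d_i2 = 13.17 cm; m₂ = −d_i2/d_o2 = -0.09709.
m = m₁·m₂ = (-1.446)(-0.09709) = +0.140.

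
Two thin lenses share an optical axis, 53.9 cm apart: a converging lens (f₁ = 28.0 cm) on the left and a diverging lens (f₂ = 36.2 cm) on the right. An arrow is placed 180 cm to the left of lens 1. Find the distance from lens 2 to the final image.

Lens 1: 1/d_i1 = 1/f₁ − 1/d_o1 = 1/(28.0) − 1/(180) = 0.03016, so d_i1 = 33.16 cm.
The intermediate image is 33.16 cm to the right of lens 1, which is 53.9 − (33.16) = 20.74 cm to the left of lens 2, so d_o2 = +20.74 cm.
Lens 2 is diverging, so f₂ = −36.2 cm.
Lens 2: 1/d_i2 = 1/f₂ − 1/d_o2 = 1/(-36.2) − 1/(20.74) = -0.07584, so d_i2 = -13.2 cm.
The final image is virtual, 13.2 cm to the left of lens 2 (overall magnification ≈ -0.12).

13.2 cm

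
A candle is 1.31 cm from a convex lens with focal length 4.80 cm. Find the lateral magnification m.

m = +1.38

1/d_i = 1/f − 1/d_o = 1/(4.800) − 1/(1.31) = -0.5550, so d_i = -1.802 cm.
m = −d_i/d_o = −(-1.802)/(1.31) = +1.38.
The image is virtual, upright and enlarged, on the same side as the object.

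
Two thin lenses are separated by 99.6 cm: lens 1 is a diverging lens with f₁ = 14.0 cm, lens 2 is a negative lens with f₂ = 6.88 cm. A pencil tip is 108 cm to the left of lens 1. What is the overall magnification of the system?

f₁ = −14.0 cm (diverging).
Lens 1: 1/d_i1 = 1/(-14.0) − 1/(108) = -0.08069, so d_i1 = -12.39 cm; m₁ = −d_i1/d_o1 = +0.1147.
d_o2 = 99.6 − (-12.39) = 112.0 cm.
f₂ = −6.88 cm (diverging).
Lens 2: 1/d_i2 = 1/(-6.88) − 1/(112.0) = -0.1543, so d_i2 = -6.482 cm; m₂ = −d_i2/d_o2 = +0.05787.
m = m₁·m₂ = (+0.1147)(+0.05787) = +0.00664.

m = +0.00664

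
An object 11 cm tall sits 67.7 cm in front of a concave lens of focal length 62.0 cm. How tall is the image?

5.26 cm

For a concave lens, f = -62.0 cm.
1/d_i = 1/f − 1/d_o = 1/(-62.00) − 1/(67.7) = -0.03090, so d_i = -32.36 cm.
m = −d_i/d_o = +0.4780.
|h_i| = |m|·h_o = 0.4780 × 11 = 5.26 cm. The image is virtual, upright and reduced, on the same side as the object.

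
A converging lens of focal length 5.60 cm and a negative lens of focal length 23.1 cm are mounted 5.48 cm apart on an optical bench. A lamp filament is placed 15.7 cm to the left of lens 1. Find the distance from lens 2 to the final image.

Lens 1: 1/d_i1 = 1/f₁ − 1/d_o1 = 1/(5.60) − 1/(15.7) = 0.1149, so d_i1 = 8.705 cm.
The intermediate image is 8.705 cm to the right of lens 1, which lies 3.225 cm to the right of lens 2 — a virtual object — so d_o2 = −3.225 cm.
Lens 2 is diverging, so f₂ = −23.1 cm.
Lens 2: 1/d_i2 = 1/f₂ − 1/d_o2 = 1/(-23.1) − 1/(-3.225) = 0.2668, so d_i2 = 3.75 cm.
The final image is real, 3.75 cm to the right of lens 2 (overall magnification ≈ -0.64).

3.75 cm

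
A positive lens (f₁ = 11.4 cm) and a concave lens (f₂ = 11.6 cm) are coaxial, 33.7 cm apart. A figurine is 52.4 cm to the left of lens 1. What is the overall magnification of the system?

Lens 1: 1/d_i1 = 1/(11.4) − 1/(52.4) = 0.06864, so d_i1 = 14.57 cm; m₁ = −d_i1/d_o1 = -0.2781.
d_o2 = 33.7 − (14.57) = 19.13 cm.
f₂ = −11.6 cm (diverging).
Lens 2: 1/d_i2 = 1/(-11.6) − 1/(19.13) = -0.1385, so d_i2 = -7.221 cm; m₂ = −d_i2/d_o2 = +0.3775.
m = m₁·m₂ = (-0.2781)(+0.3775) = -0.105.

m = -0.105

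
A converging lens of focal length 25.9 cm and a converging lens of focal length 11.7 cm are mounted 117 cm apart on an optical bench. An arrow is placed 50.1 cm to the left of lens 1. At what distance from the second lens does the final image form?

Lens 1: 1/d_i1 = 1/f₁ − 1/d_o1 = 1/(25.9) − 1/(50.1) = 0.01865, so d_i1 = 53.62 cm.
The intermediate image is 53.62 cm to the right of lens 1, which is 117 − (53.62) = 63.38 cm to the left of lens 2, so d_o2 = +63.38 cm.
Lens 2: 1/d_i2 = 1/f₂ − 1/d_o2 = 1/(11.7) − 1/(63.38) = 0.06969, so d_i2 = 14.3 cm.
The final image is real, 14.3 cm to the right of lens 2 (overall magnification ≈ 0.24).

14.3 cm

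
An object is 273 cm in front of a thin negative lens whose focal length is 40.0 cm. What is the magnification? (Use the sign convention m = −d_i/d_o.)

For a negative lens, f = -40.0 cm.
1/d_i = 1/f − 1/d_o = 1/(-40.00) − 1/(273) = -0.02866, so d_i = -34.89 cm.
m = −d_i/d_o = −(-34.89)/(273) = +0.128.
The image is virtual, upright and reduced, on the same side as the object.

m = +0.128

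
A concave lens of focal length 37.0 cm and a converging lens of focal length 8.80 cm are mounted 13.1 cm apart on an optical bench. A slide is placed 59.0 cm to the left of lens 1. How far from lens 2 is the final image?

11.7 cm

Lens 1 is diverging, so f₁ = −37.0 cm.
Lens 1: 1/d_i1 = 1/f₁ − 1/d_o1 = 1/(-37.0) − 1/(59.0) = -0.04398, so d_i1 = -22.74 cm.
The intermediate image is 22.74 cm to the left of lens 1 (virtual), which is 13.1 − (-22.74) = 35.84 cm to the left of lens 2, so d_o2 = +35.84 cm.
Lens 2: 1/d_i2 = 1/f₂ − 1/d_o2 = 1/(8.80) − 1/(35.84) = 0.08573, so d_i2 = 11.7 cm.
The final image is real, 11.7 cm to the right of lens 2 (overall magnification ≈ -0.13).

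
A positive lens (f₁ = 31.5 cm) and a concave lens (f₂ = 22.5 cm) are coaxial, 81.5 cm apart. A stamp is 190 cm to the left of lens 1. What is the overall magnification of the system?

Lens 1: 1/d_i1 = 1/(31.5) − 1/(190) = 0.02648, so d_i1 = 37.76 cm; m₁ = −d_i1/d_o1 = -0.1987.
d_o2 = 81.5 − (37.76) = 43.74 cm.
f₂ = −22.5 cm (diverging).
Lens 2: 1/d_i2 = 1/(-22.5) − 1/(43.74) = -0.06731, so d_i2 = -14.86 cm; m₂ = −d_i2/d_o2 = +0.3397.
m = m₁·m₂ = (-0.1987)(+0.3397) = -0.0675.

m = -0.0675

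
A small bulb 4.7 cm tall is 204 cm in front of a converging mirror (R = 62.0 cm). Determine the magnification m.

f = R/2 = 62.0/2 = 31.00 cm.
1/d_i = 1/f − 1/d_o = 1/(31.00) − 1/(204) = 0.02736, so d_i = 36.55 cm.
m = −d_i/d_o = −(36.55)/(204) = -0.179.
The image is real, inverted and reduced, in front of the mirror.

m = -0.179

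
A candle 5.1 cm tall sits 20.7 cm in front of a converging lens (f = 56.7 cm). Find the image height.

8.03 cm

1/d_i = 1/f − 1/d_o = 1/(56.70) − 1/(20.7) = -0.03067, so d_i = -32.60 cm.
m = −d_i/d_o = +1.575.
|h_i| = |m|·h_o = 1.575 × 5.1 = 8.03 cm. The image is virtual, upright and enlarged, on the same side as the object.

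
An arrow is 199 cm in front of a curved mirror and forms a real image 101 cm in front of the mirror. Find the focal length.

Real image ⇒ d_i = +101 cm.
1/f = 1/d_o + 1/d_i = 1/(199) + 1/(101) = 0.01493, so f = 67.0 cm.
Since f is positive, the curved mirror is concave.

f = 67.0 cm (concave)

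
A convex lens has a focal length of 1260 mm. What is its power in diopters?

f = 126 cm = 1.26 m.
P = 1/f = 1/(1.26 m) = +0.794 D.

P = +0.794 D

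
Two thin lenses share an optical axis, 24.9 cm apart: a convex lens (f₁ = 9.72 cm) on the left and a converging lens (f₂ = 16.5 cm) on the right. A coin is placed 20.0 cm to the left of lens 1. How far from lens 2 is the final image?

Lens 1: 1/d_i1 = 1/f₁ − 1/d_o1 = 1/(9.72) − 1/(20.0) = 0.05288, so d_i1 = 18.91 cm.
The intermediate image is 18.91 cm to the right of lens 1, which is 24.9 − (18.91) = 5.990 cm to the left of lens 2, so d_o2 = +5.990 cm.
Lens 2: 1/d_i2 = 1/f₂ − 1/d_o2 = 1/(16.5) − 1/(5.990) = -0.1063, so d_i2 = -9.40 cm.
The final image is virtual, 9.40 cm to the left of lens 2 (overall magnification ≈ -1.5).

9.40 cm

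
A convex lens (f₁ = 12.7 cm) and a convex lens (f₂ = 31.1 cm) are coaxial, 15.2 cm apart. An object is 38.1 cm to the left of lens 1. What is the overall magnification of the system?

Lens 1: 1/d_i1 = 1/(12.7) − 1/(38.1) = 0.05249, so d_i1 = 19.05 cm; m₁ = −d_i1/d_o1 = -0.5000.
d_o2 = 15.2 − (19.05) = -3.850 cm (virtual object).
Lens 2: 1/d_i2 = 1/(31.1) − 1/(-3.850) = 0.2919, so d_i2 = 3.426 cm; m₂ = −d_i2/d_o2 = +0.8898.
m = m₁·m₂ = (-0.5000)(+0.8898) = -0.445.

m = -0.445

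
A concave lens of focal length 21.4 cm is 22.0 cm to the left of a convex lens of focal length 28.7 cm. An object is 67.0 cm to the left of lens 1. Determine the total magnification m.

f₁ = −21.4 cm (diverging).
Lens 1: 1/d_i1 = 1/(-21.4) − 1/(67.0) = -0.06165, so d_i1 = -16.22 cm; m₁ = −d_i1/d_o1 = +0.2421.
d_o2 = 22.0 − (-16.22) = 38.22 cm.
Lens 2: 1/d_i2 = 1/(28.7) − 1/(38.22) = 0.008679, so d_i2 = 115.2 cm; m₂ = −d_i2/d_o2 = -3.015.
m = m₁·m₂ = (+0.2421)(-3.015) = -0.730.

m = -0.730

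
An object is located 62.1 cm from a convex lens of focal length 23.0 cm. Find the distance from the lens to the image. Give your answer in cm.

Lens equation: 1/v = 1/f − 1/u = 1/(23.00) − 1/(62.1) = 0.04348 − 0.01610 = 0.02738, so v = 36.5 cm.
The image is real, inverted and reduced, on the far side of the lens.

36.5 cm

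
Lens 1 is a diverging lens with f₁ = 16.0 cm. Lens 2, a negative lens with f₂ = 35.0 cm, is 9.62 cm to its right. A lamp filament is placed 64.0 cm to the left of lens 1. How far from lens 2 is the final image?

Lens 1 is diverging, so f₁ = −16.0 cm.
Lens 1: 1/d_i1 = 1/f₁ − 1/d_o1 = 1/(-16.0) − 1/(64.0) = -0.07812, so d_i1 = -12.80 cm.
The intermediate image is 12.80 cm to the left of lens 1 (virtual), which is 9.62 − (-12.80) = 22.42 cm to the left of lens 2, so d_o2 = +22.42 cm.
Lens 2 is diverging, so f₂ = −35.0 cm.
Lens 2: 1/d_i2 = 1/f₂ − 1/d_o2 = 1/(-35.0) − 1/(22.42) = -0.07317, so d_i2 = -13.7 cm.
The final image is virtual, 13.7 cm to the left of lens 2 (overall magnification ≈ 0.12).

13.7 cm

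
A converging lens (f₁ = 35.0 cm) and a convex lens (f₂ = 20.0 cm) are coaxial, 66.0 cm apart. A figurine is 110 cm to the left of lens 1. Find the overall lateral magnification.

Lens 1: 1/d_i1 = 1/(35.0) − 1/(110) = 0.01948, so d_i1 = 51.33 cm; m₁ = −d_i1/d_o1 = -0.4666.
d_o2 = 66.0 − (51.33) = 14.67 cm.
Lens 2: 1/d_i2 = 1/(20.0) − 1/(14.67) = -0.01817, so d_i2 = -55.05 cm; m₂ = −d_i2/d_o2 = +3.752.
m = m₁·m₂ = (-0.4666)(+3.752) = -1.75.

m = -1.75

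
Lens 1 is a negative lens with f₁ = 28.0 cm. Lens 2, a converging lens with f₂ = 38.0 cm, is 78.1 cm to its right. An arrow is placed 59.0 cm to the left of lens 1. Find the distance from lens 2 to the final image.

Lens 1 is diverging, so f₁ = −28.0 cm.
Lens 1: 1/d_i1 = 1/f₁ − 1/d_o1 = 1/(-28.0) − 1/(59.0) = -0.05266, so d_i1 = -18.99 cm.
The intermediate image is 18.99 cm to the left of lens 1 (virtual), which is 78.1 − (-18.99) = 97.09 cm to the left of lens 2, so d_o2 = +97.09 cm.
Lens 2: 1/d_i2 = 1/f₂ − 1/d_o2 = 1/(38.0) − 1/(97.09) = 0.01602, so d_i2 = 62.4 cm.
The final image is real, 62.4 cm to the right of lens 2 (overall magnification ≈ -0.21).

62.4 cm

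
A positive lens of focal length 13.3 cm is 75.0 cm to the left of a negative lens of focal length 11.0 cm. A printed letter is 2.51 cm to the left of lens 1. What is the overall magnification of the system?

Lens 1: 1/d_i1 = 1/(13.3) − 1/(2.51) = -0.3232, so d_i1 = -3.094 cm; m₁ = −d_i1/d_o1 = +1.233.
d_o2 = 75.0 − (-3.094) = 78.09 cm.
f₂ = −11.0 cm (diverging).
Lens 2: 1/d_i2 = 1/(-11.0) − 1/(78.09) = -0.1037, so d_i2 = -9.642 cm; m₂ = −d_i2/d_o2 = +0.1235.
m = m₁·m₂ = (+1.233)(+0.1235) = +0.152.

m = +0.152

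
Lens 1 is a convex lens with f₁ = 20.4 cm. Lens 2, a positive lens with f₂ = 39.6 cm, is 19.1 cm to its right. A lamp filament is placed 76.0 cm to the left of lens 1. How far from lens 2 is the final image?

Lens 1: 1/d_i1 = 1/f₁ − 1/d_o1 = 1/(20.4) − 1/(76.0) = 0.03586, so d_i1 = 27.88 cm.
The intermediate image is 27.88 cm to the right of lens 1, which lies 8.780 cm to the right of lens 2 — a virtual object — so d_o2 = −8.780 cm.
Lens 2: 1/d_i2 = 1/f₂ − 1/d_o2 = 1/(39.6) − 1/(-8.780) = 0.1391, so d_i2 = 7.19 cm.
The final image is real, 7.19 cm to the right of lens 2 (overall magnification ≈ -0.30).

7.19 cm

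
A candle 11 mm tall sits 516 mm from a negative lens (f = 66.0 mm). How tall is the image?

1.25 mm

For a negative lens, f = -66.0 mm.
1/d_i = 1/f − 1/d_o = 1/(-66.00) − 1/(516) = -0.01709, so d_i = -58.52 mm.
m = −d_i/d_o = +0.1134.
|h_i| = |m|·h_o = 0.1134 × 11 = 1.25 mm. The image is virtual, upright and reduced, on the same side as the object.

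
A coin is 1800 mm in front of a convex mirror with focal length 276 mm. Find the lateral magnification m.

m = +0.133

For a convex mirror, f = -276 mm.
1/d_i = 1/f − 1/d_o = 1/(-276.0) − 1/(1800) = -0.004179, so d_i = -239.3 mm.
m = −d_i/d_o = −(-239.3)/(1800) = +0.133.
The image is virtual, upright and reduced, behind the mirror.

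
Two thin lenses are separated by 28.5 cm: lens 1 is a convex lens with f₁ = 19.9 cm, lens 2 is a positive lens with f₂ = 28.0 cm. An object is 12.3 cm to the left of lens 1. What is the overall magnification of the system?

m = -2.24

Lens 1: 1/d_i1 = 1/(19.9) − 1/(12.3) = -0.03105, so d_i1 = -32.21 cm; m₁ = −d_i1/d_o1 = +2.619.
d_o2 = 28.5 − (-32.21) = 60.71 cm.
Lens 2: 1/d_i2 = 1/(28.0) − 1/(60.71) = 0.01924, so d_i2 = 51.97 cm; m₂ = −d_i2/d_o2 = -0.8560.
m = m₁·m₂ = (+2.619)(-0.8560) = -2.24.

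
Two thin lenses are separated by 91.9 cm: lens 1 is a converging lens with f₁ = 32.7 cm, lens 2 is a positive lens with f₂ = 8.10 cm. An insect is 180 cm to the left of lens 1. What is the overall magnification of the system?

m = +0.0410

Lens 1: 1/d_i1 = 1/(32.7) − 1/(180) = 0.02503, so d_i1 = 39.96 cm; m₁ = −d_i1/d_o1 = -0.2220.
d_o2 = 91.9 − (39.96) = 51.94 cm.
Lens 2: 1/d_i2 = 1/(8.10) − 1/(51.94) = 0.1042, so d_i2 = 9.597 cm; m₂ = −d_i2/d_o2 = -0.1848.
m = m₁·m₂ = (-0.2220)(-0.1848) = +0.0410.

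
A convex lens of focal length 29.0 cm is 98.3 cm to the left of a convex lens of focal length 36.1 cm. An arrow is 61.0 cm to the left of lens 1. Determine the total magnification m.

m = +4.73

Lens 1: 1/d_i1 = 1/(29.0) − 1/(61.0) = 0.01809, so d_i1 = 55.28 cm; m₁ = −d_i1/d_o1 = -0.9062.
d_o2 = 98.3 − (55.28) = 43.02 cm.
Lens 2: 1/d_i2 = 1/(36.1) − 1/(43.02) = 0.004456, so d_i2 = 224.4 cm; m₂ = −d_i2/d_o2 = -5.217.
m = m₁·m₂ = (-0.9062)(-5.217) = +4.73.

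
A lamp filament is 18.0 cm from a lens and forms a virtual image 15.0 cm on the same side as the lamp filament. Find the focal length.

Virtual image ⇒ d_i = −15.0 cm.
1/f = 1/d_o + 1/d_i = 1/(18.0) + 1/(-15.0) = -0.01111, so f = -90.0 cm.
Since f is negative, the lens is diverging.

f = -90.0 cm (diverging)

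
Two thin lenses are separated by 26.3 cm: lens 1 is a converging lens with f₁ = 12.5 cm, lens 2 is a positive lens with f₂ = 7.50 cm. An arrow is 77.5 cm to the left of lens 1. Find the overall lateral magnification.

Lens 1: 1/d_i1 = 1/(12.5) − 1/(77.5) = 0.06710, so d_i1 = 14.90 cm; m₁ = −d_i1/d_o1 = -0.1923.
d_o2 = 26.3 − (14.90) = 11.40 cm.
Lens 2: 1/d_i2 = 1/(7.50) − 1/(11.40) = 0.04561, so d_i2 = 21.92 cm; m₂ = −d_i2/d_o2 = -1.923.
m = m₁·m₂ = (-0.1923)(-1.923) = +0.370.

m = +0.370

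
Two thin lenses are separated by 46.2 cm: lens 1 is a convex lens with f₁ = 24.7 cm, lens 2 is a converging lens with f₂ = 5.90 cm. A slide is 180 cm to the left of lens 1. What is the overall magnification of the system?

Lens 1: 1/d_i1 = 1/(24.7) − 1/(180) = 0.03493, so d_i1 = 28.63 cm; m₁ = −d_i1/d_o1 = -0.1591.
d_o2 = 46.2 − (28.63) = 17.57 cm.
Lens 2: 1/d_i2 = 1/(5.90) − 1/(17.57) = 0.1126, so d_i2 = 8.883 cm; m₂ = −d_i2/d_o2 = -0.5056.
m = m₁·m₂ = (-0.1591)(-0.5056) = +0.0804.

m = +0.0804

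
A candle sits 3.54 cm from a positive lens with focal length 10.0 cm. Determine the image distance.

5.48 cm

Lens equation: 1/d_i = 1/f − 1/d_o = 1/(10.00) − 1/(3.54) = 0.1000 − 0.2825 = -0.1825, so d_i = -5.48 cm.
The image is virtual, upright and enlarged, on the same side as the object.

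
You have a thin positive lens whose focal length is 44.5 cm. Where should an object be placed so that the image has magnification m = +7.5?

m = −d_i/d_o ⇒ d_i = −m·d_o.
1/f = 1/d_o + 1/d_i = 1/d_o − 1/(m·d_o) = (1 − 1/m)/d_o, so d_o = f(1 − 1/m) = (44.50)(1 − 1/(+7.5)) = 38.6 cm.

38.6 cm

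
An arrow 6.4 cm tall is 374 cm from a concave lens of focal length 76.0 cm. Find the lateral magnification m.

For a concave lens, f = -76.0 cm.
1/d_i = 1/f − 1/d_o = 1/(-76.00) − 1/(374) = -0.01583, so d_i = -63.16 cm.
m = −d_i/d_o = −(-63.16)/(374) = +0.169.
The image is virtual, upright and reduced, on the same side as the object.

m = +0.169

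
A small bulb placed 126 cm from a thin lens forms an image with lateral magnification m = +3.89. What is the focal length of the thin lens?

f = 170 cm (converging)

m = −d_i/d_o ⇒ d_i = −m·d_o = −(+3.89)·(126) = -490.1 cm.
1/f = 1/d_o + 1/d_i = 1/(126) + 1/(-490.1) = 0.005896, so f = 170 cm.
Since f is positive, the thin lens is converging.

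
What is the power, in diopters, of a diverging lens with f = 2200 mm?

P = -0.455 D

For a diverging lens, f = −2200 mm.
f = -220 cm = -2.20 m.
P = 1/f = 1/(-2.20 m) = -0.455 D.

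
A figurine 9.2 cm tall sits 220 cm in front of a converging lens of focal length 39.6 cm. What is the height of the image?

2.02 cm

1/d_i = 1/f − 1/d_o = 1/(39.60) − 1/(220) = 0.02071, so d_i = 48.29 cm.
m = −d_i/d_o = -0.2195.
|h_i| = |m|·h_o = 0.2195 × 9.2 = 2.02 cm. The image is real, inverted and reduced, on the far side of the lens.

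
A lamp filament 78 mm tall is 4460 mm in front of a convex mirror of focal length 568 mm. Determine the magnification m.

For a convex mirror, f = -568 mm.
1/d_i = 1/f − 1/d_o = 1/(-568.0) − 1/(4460) = -0.001985, so d_i = -503.8 mm.
m = −d_i/d_o = −(-503.8)/(4460) = +0.113.
The image is virtual, upright and reduced, behind the mirror.

m = +0.113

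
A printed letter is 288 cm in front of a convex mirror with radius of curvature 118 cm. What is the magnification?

m = +0.170

f = R/2 = 118/2 = 59.00 cm; for a convex mirror, f = -59.00 cm.
1/d_i = 1/f − 1/d_o = 1/(-59.00) − 1/(288) = -0.02042, so d_i = -48.97 cm.
m = −d_i/d_o = −(-48.97)/(288) = +0.170.
The image is virtual, upright and reduced, behind the mirror.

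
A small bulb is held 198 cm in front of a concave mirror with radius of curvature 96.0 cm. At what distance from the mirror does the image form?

f = R/2 = 96.0/2 = 48.00 cm.
Mirror equation: 1/v = 1/f − 1/u = 1/(48.00) − 1/(198) = 0.02083 − 0.005051 = 0.01578, so v = 63.4 cm.
The image is real, inverted and reduced, in front of the mirror.

63.4 cm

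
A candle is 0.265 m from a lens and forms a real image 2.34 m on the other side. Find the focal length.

Real image ⇒ d_i = +2.34 m.
1/f = 1/d_o + 1/d_i = 1/(0.265) + 1/(2.34) = 4.201, so f = 0.238 m.
Since f is positive, the lens is converging.

f = 0.238 m (converging)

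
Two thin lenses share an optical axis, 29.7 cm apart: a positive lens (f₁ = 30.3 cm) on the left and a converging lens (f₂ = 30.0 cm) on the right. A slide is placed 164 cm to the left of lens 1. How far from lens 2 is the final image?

Lens 1: 1/d_i1 = 1/f₁ − 1/d_o1 = 1/(30.3) − 1/(164) = 0.02691, so d_i1 = 37.17 cm.
The intermediate image is 37.17 cm to the right of lens 1, which lies 7.470 cm to the right of lens 2 — a virtual object — so d_o2 = −7.470 cm.
Lens 2: 1/d_i2 = 1/f₂ − 1/d_o2 = 1/(30.0) − 1/(-7.470) = 0.1672, so d_i2 = 5.98 cm.
The final image is real, 5.98 cm to the right of lens 2 (overall magnification ≈ -0.18).

5.98 cm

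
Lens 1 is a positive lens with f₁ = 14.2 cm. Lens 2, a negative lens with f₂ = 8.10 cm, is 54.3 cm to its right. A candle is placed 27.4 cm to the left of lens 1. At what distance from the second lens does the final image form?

6.11 cm

Lens 1: 1/d_i1 = 1/f₁ − 1/d_o1 = 1/(14.2) − 1/(27.4) = 0.03393, so d_i1 = 29.48 cm.
The intermediate image is 29.48 cm to the right of lens 1, which is 54.3 − (29.48) = 24.82 cm to the left of lens 2, so d_o2 = +24.82 cm.
Lens 2 is diverging, so f₂ = −8.10 cm.
Lens 2: 1/d_i2 = 1/f₂ − 1/d_o2 = 1/(-8.10) − 1/(24.82) = -0.1637, so d_i2 = -6.11 cm.
The final image is virtual, 6.11 cm to the left of lens 2 (overall magnification ≈ -0.26).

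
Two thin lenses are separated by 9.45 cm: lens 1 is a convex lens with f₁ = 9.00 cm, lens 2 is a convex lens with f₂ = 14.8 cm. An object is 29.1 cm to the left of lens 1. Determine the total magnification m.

m = -0.361

Lens 1: 1/d_i1 = 1/(9.00) − 1/(29.1) = 0.07675, so d_i1 = 13.03 cm; m₁ = −d_i1/d_o1 = -0.4478.
d_o2 = 9.45 − (13.03) = -3.580 cm (virtual object).
Lens 2: 1/d_i2 = 1/(14.8) − 1/(-3.580) = 0.3469, so d_i2 = 2.883 cm; m₂ = −d_i2/d_o2 = +0.8052.
m = m₁·m₂ = (-0.4478)(+0.8052) = -0.361.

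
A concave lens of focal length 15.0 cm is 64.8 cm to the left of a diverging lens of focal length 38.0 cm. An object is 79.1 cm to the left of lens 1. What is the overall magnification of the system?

m = +0.0525

f₁ = −15.0 cm (diverging).
Lens 1: 1/d_i1 = 1/(-15.0) − 1/(79.1) = -0.07931, so d_i1 = -12.61 cm; m₁ = −d_i1/d_o1 = +0.1594.
d_o2 = 64.8 − (-12.61) = 77.41 cm.
f₂ = −38.0 cm (diverging).
Lens 2: 1/d_i2 = 1/(-38.0) − 1/(77.41) = -0.03923, so d_i2 = -25.49 cm; m₂ = −d_i2/d_o2 = +0.3293.
m = m₁·m₂ = (+0.1594)(+0.3293) = +0.0525.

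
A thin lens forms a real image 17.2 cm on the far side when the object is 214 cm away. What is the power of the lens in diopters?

P = +6.28 D

d_i = +17.2 cm.
1/f = 1/d_o + 1/d_i = 1/(214) + 1/(17.2) = 0.06281 cm⁻¹.
f = 15.92 cm = 0.1592 m, so P = 1/f = +6.28 D.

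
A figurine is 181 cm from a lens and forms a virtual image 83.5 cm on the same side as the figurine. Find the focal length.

Virtual image ⇒ d_i = −83.5 cm.
1/f = 1/d_o + 1/d_i = 1/(181) + 1/(-83.5) = -0.006451, so f = -155 cm.
Since f is negative, the lens is diverging.

f = -155 cm (diverging)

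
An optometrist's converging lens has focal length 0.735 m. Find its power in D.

P = +1.36 D

P = 1/f = 1/(0.735 m) = +1.36 D.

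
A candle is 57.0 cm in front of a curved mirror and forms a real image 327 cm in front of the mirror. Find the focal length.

f = 48.5 cm (concave)

Real image ⇒ d_i = +327 cm.
1/f = 1/d_o + 1/d_i = 1/(57.0) + 1/(327) = 0.02060, so f = 48.5 cm.
Since f is positive, the curved mirror is concave.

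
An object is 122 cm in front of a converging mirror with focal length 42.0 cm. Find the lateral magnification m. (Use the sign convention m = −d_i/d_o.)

1/d_i = 1/f − 1/d_o = 1/(42.00) − 1/(122) = 0.01561, so d_i = 64.05 cm.
m = −d_i/d_o = −(64.05)/(122) = -0.525.
The image is real, inverted and reduced, in front of the mirror.

m = -0.525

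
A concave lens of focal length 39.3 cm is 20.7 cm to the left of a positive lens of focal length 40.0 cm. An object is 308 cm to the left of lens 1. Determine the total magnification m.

f₁ = −39.3 cm (diverging).
Lens 1: 1/d_i1 = 1/(-39.3) − 1/(308) = -0.02869, so d_i1 = -34.85 cm; m₁ = −d_i1/d_o1 = +0.1131.
d_o2 = 20.7 − (-34.85) = 55.55 cm.
Lens 2: 1/d_i2 = 1/(40.0) − 1/(55.55) = 0.006998, so d_i2 = 142.9 cm; m₂ = −d_i2/d_o2 = -2.572.
m = m₁·m₂ = (+0.1131)(-2.572) = -0.291.

m = -0.291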